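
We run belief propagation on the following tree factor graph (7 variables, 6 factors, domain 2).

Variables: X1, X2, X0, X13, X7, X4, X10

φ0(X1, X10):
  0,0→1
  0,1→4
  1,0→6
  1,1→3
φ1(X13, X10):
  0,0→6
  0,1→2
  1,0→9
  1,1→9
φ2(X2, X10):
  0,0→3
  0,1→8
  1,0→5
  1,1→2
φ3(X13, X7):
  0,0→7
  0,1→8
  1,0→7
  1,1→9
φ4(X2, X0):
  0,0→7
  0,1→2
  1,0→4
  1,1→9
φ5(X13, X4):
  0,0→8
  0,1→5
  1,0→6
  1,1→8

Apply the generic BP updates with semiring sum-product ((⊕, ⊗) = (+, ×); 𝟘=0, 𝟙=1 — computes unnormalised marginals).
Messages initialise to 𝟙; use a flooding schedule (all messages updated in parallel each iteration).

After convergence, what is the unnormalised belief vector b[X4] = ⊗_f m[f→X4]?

init: all messages = 𝟙 over 2 values
r1 m[φ0→X1] = [5, 9]
r1 m[φ0→X10] = [7, 7]
r1 m[φ1→X13] = [8, 18]
r1 m[φ1→X10] = [15, 11]
r1 m[φ2→X2] = [11, 7]
r1 m[φ2→X10] = [8, 10]
r1 m[φ3→X13] = [15, 16]
r1 m[φ3→X7] = [14, 17]
r1 m[φ4→X2] = [9, 13]
r1 m[φ4→X0] = [11, 11]
r1 m[φ5→X13] = [13, 14]
r1 m[φ5→X4] = [14, 13]
r1 m[X1→φ0] = [1, 1]
r1 m[X2→φ2] = [1, 1]
r1 m[X2→φ4] = [1, 1]
r1 m[X0→φ4] = [1, 1]
r1 m[X13→φ1] = [1, 1]
r1 m[X13→φ3] = [1, 1]
r1 m[X13→φ5] = [1, 1]
r1 m[X7→φ3] = [1, 1]
r1 m[X4→φ5] = [1, 1]
r1 m[X10→φ0] = [1, 1]
r1 m[X10→φ1] = [1, 1]
r1 m[X10→φ2] = [1, 1]
r2 m[φ0→X1] = [5, 9]
r2 m[φ0→X10] = [7, 7]
r2 m[φ1→X13] = [8, 18]
r2 m[φ1→X10] = [15, 11]
r2 m[φ2→X2] = [11, 7]
r2 m[φ2→X10] = [8, 10]
r2 m[φ3→X13] = [15, 16]
r2 m[φ3→X7] = [14, 17]
r2 m[φ4→X2] = [9, 13]
r2 m[φ4→X0] = [11, 11]
r2 m[φ5→X13] = [13, 14]
r2 m[φ5→X4] = [14, 13]
r2 m[X1→φ0] = [1, 1]
r2 m[X2→φ2] = [9, 13]
r2 m[X2→φ4] = [11, 7]
r2 m[X0→φ4] = [1, 1]
r2 m[X13→φ1] = [195, 224]
r2 m[X13→φ3] = [104, 252]
r2 m[X13→φ5] = [120, 288]
r2 m[X7→φ3] = [1, 1]
r2 m[X4→φ5] = [1, 1]
r2 m[X10→φ0] = [120, 110]
r2 m[X10→φ1] = [56, 70]
r2 m[X10→φ2] = [105, 77]
r3 m[φ0→X1] = [560, 1050]
r3 m[φ0→X10] = [7, 7]
r3 m[φ1→X13] = [476, 1134]
r3 m[φ1→X10] = [3186, 2406]
r3 m[φ2→X2] = [931, 679]
r3 m[φ2→X10] = [92, 98]
r3 m[φ3→X13] = [15, 16]
r3 m[φ3→X7] = [2492, 3100]
r3 m[φ4→X2] = [9, 13]
r3 m[φ4→X0] = [105, 85]
r3 m[φ5→X13] = [13, 14]
r3 m[φ5→X4] = [2688, 2904]
r3 m[X1→φ0] = [1, 1]
r3 m[X2→φ2] = [9, 13]
r3 m[X2→φ4] = [11, 7]
r3 m[X0→φ4] = [1, 1]
r3 m[X13→φ1] = [195, 224]
r3 m[X13→φ3] = [104, 252]
r3 m[X13→φ5] = [120, 288]
r3 m[X7→φ3] = [1, 1]
r3 m[X4→φ5] = [1, 1]
r3 m[X10→φ0] = [120, 110]
r3 m[X10→φ1] = [56, 70]
r3 m[X10→φ2] = [105, 77]
r4 m[φ0→X1] = [560, 1050]
r4 m[φ0→X10] = [7, 7]
r4 m[φ1→X13] = [476, 1134]
r4 m[φ1→X10] = [3186, 2406]
r4 m[φ2→X2] = [931, 679]
r4 m[φ2→X10] = [92, 98]
r4 m[φ3→X13] = [15, 16]
r4 m[φ3→X7] = [2492, 3100]
r4 m[φ4→X2] = [9, 13]
r4 m[φ4→X0] = [105, 85]
r4 m[φ5→X13] = [13, 14]
r4 m[φ5→X4] = [2688, 2904]
r4 m[X1→φ0] = [1, 1]
r4 m[X2→φ2] = [9, 13]
r4 m[X2→φ4] = [931, 679]
r4 m[X0→φ4] = [1, 1]
r4 m[X13→φ1] = [195, 224]
r4 m[X13→φ3] = [6188, 15876]
r4 m[X13→φ5] = [7140, 18144]
r4 m[X7→φ3] = [1, 1]
r4 m[X4→φ5] = [1, 1]
r4 m[X10→φ0] = [293112, 235788]
r4 m[X10→φ1] = [644, 686]
r4 m[X10→φ2] = [22302, 16842]
r5 m[φ0→X1] = [1236264, 2466036]
r5 m[φ0→X10] = [7, 7]
r5 m[φ1→X13] = [5236, 11970]
r5 m[φ1→X10] = [3186, 2406]
r5 m[φ2→X2] = [201642, 145194]
r5 m[φ2→X10] = [92, 98]
r5 m[φ3→X13] = [15, 16]
r5 m[φ3→X7] = [154448, 192388]
r5 m[φ4→X2] = [9, 13]
r5 m[φ4→X0] = [9233, 7973]
r5 m[φ5→X13] = [13, 14]
r5 m[φ5→X4] = [165984, 180852]
r5 m[X1→φ0] = [1, 1]
r5 m[X2→φ2] = [9, 13]
r5 m[X2→φ4] = [931, 679]
r5 m[X0→φ4] = [1, 1]
r5 m[X13→φ1] = [195, 224]
r5 m[X13→φ3] = [6188, 15876]
r5 m[X13→φ5] = [7140, 18144]
r5 m[X7→φ3] = [1, 1]
r5 m[X4→φ5] = [1, 1]
r5 m[X10→φ0] = [293112, 235788]
r5 m[X10→φ1] = [644, 686]
r5 m[X10→φ2] = [22302, 16842]
r6 m[φ0→X1] = [1236264, 2466036]
r6 m[φ0→X10] = [7, 7]
r6 m[φ1→X13] = [5236, 11970]
r6 m[φ1→X10] = [3186, 2406]
r6 m[φ2→X2] = [201642, 145194]
r6 m[φ2→X10] = [92, 98]
r6 m[φ3→X13] = [15, 16]
r6 m[φ3→X7] = [154448, 192388]
r6 m[φ4→X2] = [9, 13]
r6 m[φ4→X0] = [9233, 7973]
r6 m[φ5→X13] = [13, 14]
r6 m[φ5→X4] = [165984, 180852]
r6 m[X1→φ0] = [1, 1]
r6 m[X2→φ2] = [9, 13]
r6 m[X2→φ4] = [201642, 145194]
r6 m[X0→φ4] = [1, 1]
r6 m[X13→φ1] = [195, 224]
r6 m[X13→φ3] = [68068, 167580]
r6 m[X13→φ5] = [78540, 191520]
r6 m[X7→φ3] = [1, 1]
r6 m[X4→φ5] = [1, 1]
r6 m[X10→φ0] = [293112, 235788]
r6 m[X10→φ1] = [644, 686]
r6 m[X10→φ2] = [22302, 16842]
r7 m[φ0→X1] = [1236264, 2466036]
r7 m[φ0→X10] = [7, 7]
r7 m[φ1→X13] = [5236, 11970]
r7 m[φ1→X10] = [3186, 2406]
r7 m[φ2→X2] = [201642, 145194]
r7 m[φ2→X10] = [92, 98]
r7 m[φ3→X13] = [15, 16]
r7 m[φ3→X7] = [1649536, 2052764]
r7 m[φ4→X2] = [9, 13]
r7 m[φ4→X0] = [1992270, 1710030]
r7 m[φ5→X13] = [13, 14]
r7 m[φ5→X4] = [1777440, 1924860]
r7 m[X1→φ0] = [1, 1]
r7 m[X2→φ2] = [9, 13]
r7 m[X2→φ4] = [201642, 145194]
r7 m[X0→φ4] = [1, 1]
r7 m[X13→φ1] = [195, 224]
r7 m[X13→φ3] = [68068, 167580]
r7 m[X13→φ5] = [78540, 191520]
r7 m[X7→φ3] = [1, 1]
r7 m[X4→φ5] = [1, 1]
r7 m[X10→φ0] = [293112, 235788]
r7 m[X10→φ1] = [644, 686]
r7 m[X10→φ2] = [22302, 16842]
r8 m[φ0→X1] = [1236264, 2466036]
r8 m[φ0→X10] = [7, 7]
r8 m[φ1→X13] = [5236, 11970]
r8 m[φ1→X10] = [3186, 2406]
r8 m[φ2→X2] = [201642, 145194]
r8 m[φ2→X10] = [92, 98]
r8 m[φ3→X13] = [15, 16]
r8 m[φ3→X7] = [1649536, 2052764]
r8 m[φ4→X2] = [9, 13]
r8 m[φ4→X0] = [1992270, 1710030]
r8 m[φ5→X13] = [13, 14]
r8 m[φ5→X4] = [1777440, 1924860]
r8 m[X1→φ0] = [1, 1]
r8 m[X2→φ2] = [9, 13]
r8 m[X2→φ4] = [201642, 145194]
r8 m[X0→φ4] = [1, 1]
r8 m[X13→φ1] = [195, 224]
r8 m[X13→φ3] = [68068, 167580]
r8 m[X13→φ5] = [78540, 191520]
r8 m[X7→φ3] = [1, 1]
r8 m[X4→φ5] = [1, 1]
r8 m[X10→φ0] = [293112, 235788]
r8 m[X10→φ1] = [644, 686]
r8 m[X10→φ2] = [22302, 16842]
fixed point reached at round 8
b[X4] = ⊗ incoming = [1777440, 1924860]

b[X4] = [1777440, 1924860]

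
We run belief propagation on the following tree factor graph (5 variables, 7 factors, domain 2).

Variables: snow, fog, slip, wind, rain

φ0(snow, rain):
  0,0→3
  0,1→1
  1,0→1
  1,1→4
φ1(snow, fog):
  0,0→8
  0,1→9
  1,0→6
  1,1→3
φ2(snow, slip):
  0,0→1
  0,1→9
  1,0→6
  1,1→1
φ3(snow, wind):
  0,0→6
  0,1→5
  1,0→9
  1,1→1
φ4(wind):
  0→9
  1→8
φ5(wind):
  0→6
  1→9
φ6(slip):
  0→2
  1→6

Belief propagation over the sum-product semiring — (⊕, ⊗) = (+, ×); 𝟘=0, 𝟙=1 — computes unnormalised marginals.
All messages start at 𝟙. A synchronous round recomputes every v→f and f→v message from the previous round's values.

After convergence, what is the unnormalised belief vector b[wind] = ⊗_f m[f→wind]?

b[wind] = [1627452, 1429200]

init: all messages = 𝟙 over 2 values
r1 m[φ0→snow] = [4, 5]
r1 m[φ0→rain] = [4, 5]
r1 m[φ1→snow] = [17, 9]
r1 m[φ1→fog] = [14, 12]
r1 m[φ2→snow] = [10, 7]
r1 m[φ2→slip] = [7, 10]
r1 m[φ3→snow] = [11, 10]
r1 m[φ3→wind] = [15, 6]
r1 m[φ4→wind] = [9, 8]
r1 m[φ5→wind] = [6, 9]
r1 m[φ6→slip] = [2, 6]
r1 m[snow→φ0] = [1, 1]
r1 m[snow→φ1] = [1, 1]
r1 m[snow→φ2] = [1, 1]
r1 m[snow→φ3] = [1, 1]
r1 m[fog→φ1] = [1, 1]
r1 m[slip→φ2] = [1, 1]
r1 m[slip→φ6] = [1, 1]
r1 m[wind→φ3] = [1, 1]
r1 m[wind→φ4] = [1, 1]
r1 m[wind→φ5] = [1, 1]
r1 m[rain→φ0] = [1, 1]
r2 m[φ0→snow] = [4, 5]
r2 m[φ0→rain] = [4, 5]
r2 m[φ1→snow] = [17, 9]
r2 m[φ1→fog] = [14, 12]
r2 m[φ2→snow] = [10, 7]
r2 m[φ2→slip] = [7, 10]
r2 m[φ3→snow] = [11, 10]
r2 m[φ3→wind] = [15, 6]
r2 m[φ4→wind] = [9, 8]
r2 m[φ5→wind] = [6, 9]
r2 m[φ6→slip] = [2, 6]
r2 m[snow→φ0] = [1870, 630]
r2 m[snow→φ1] = [440, 350]
r2 m[snow→φ2] = [748, 450]
r2 m[snow→φ3] = [680, 315]
r2 m[fog→φ1] = [1, 1]
r2 m[slip→φ2] = [2, 6]
r2 m[slip→φ6] = [7, 10]
r2 m[wind→φ3] = [54, 72]
r2 m[wind→φ4] = [90, 54]
r2 m[wind→φ5] = [135, 48]
r2 m[rain→φ0] = [1, 1]
r3 m[φ0→snow] = [4, 5]
r3 m[φ0→rain] = [6240, 4390]
r3 m[φ1→snow] = [17, 9]
r3 m[φ1→fog] = [5620, 5010]
r3 m[φ2→snow] = [56, 18]
r3 m[φ2→slip] = [3448, 7182]
r3 m[φ3→snow] = [684, 558]
r3 m[φ3→wind] = [6915, 3715]
r3 m[φ4→wind] = [9, 8]
r3 m[φ5→wind] = [6, 9]
r3 m[φ6→slip] = [2, 6]
r3 m[snow→φ0] = [1870, 630]
r3 m[snow→φ1] = [440, 350]
r3 m[snow→φ2] = [748, 450]
r3 m[snow→φ3] = [680, 315]
r3 m[fog→φ1] = [1, 1]
r3 m[slip→φ2] = [2, 6]
r3 m[slip→φ6] = [7, 10]
r3 m[wind→φ3] = [54, 72]
r3 m[wind→φ4] = [90, 54]
r3 m[wind→φ5] = [135, 48]
r3 m[rain→φ0] = [1, 1]
r4 m[φ0→snow] = [4, 5]
r4 m[φ0→rain] = [6240, 4390]
r4 m[φ1→snow] = [17, 9]
r4 m[φ1→fog] = [5620, 5010]
r4 m[φ2→snow] = [56, 18]
r4 m[φ2→slip] = [3448, 7182]
r4 m[φ3→snow] = [684, 558]
r4 m[φ3→wind] = [6915, 3715]
r4 m[φ4→wind] = [9, 8]
r4 m[φ5→wind] = [6, 9]
r4 m[φ6→slip] = [2, 6]
r4 m[snow→φ0] = [651168, 90396]
r4 m[snow→φ1] = [153216, 50220]
r4 m[snow→φ2] = [46512, 25110]
r4 m[snow→φ3] = [3808, 810]
r4 m[fog→φ1] = [1, 1]
r4 m[slip→φ2] = [2, 6]
r4 m[slip→φ6] = [3448, 7182]
r4 m[wind→φ3] = [54, 72]
r4 m[wind→φ4] = [41490, 33435]
r4 m[wind→φ5] = [62235, 29720]
r4 m[rain→φ0] = [1, 1]
r5 m[φ0→snow] = [4, 5]
r5 m[φ0→rain] = [2043900, 1012752]
r5 m[φ1→snow] = [17, 9]
r5 m[φ1→fog] = [1527048, 1529604]
r5 m[φ2→snow] = [56, 18]
r5 m[φ2→slip] = [197172, 443718]
r5 m[φ3→snow] = [684, 558]
r5 m[φ3→wind] = [30138, 19850]
r5 m[φ4→wind] = [9, 8]
r5 m[φ5→wind] = [6, 9]
r5 m[φ6→slip] = [2, 6]
r5 m[snow→φ0] = [651168, 90396]
r5 m[snow→φ1] = [153216, 50220]
r5 m[snow→φ2] = [46512, 25110]
r5 m[snow→φ3] = [3808, 810]
r5 m[fog→φ1] = [1, 1]
r5 m[slip→φ2] = [2, 6]
r5 m[slip→φ6] = [3448, 7182]
r5 m[wind→φ3] = [54, 72]
r5 m[wind→φ4] = [41490, 33435]
r5 m[wind→φ5] = [62235, 29720]
r5 m[rain→φ0] = [1, 1]
r6 m[φ0→snow] = [4, 5]
r6 m[φ0→rain] = [2043900, 1012752]
r6 m[φ1→snow] = [17, 9]
r6 m[φ1→fog] = [1527048, 1529604]
r6 m[φ2→snow] = [56, 18]
r6 m[φ2→slip] = [197172, 443718]
r6 m[φ3→snow] = [684, 558]
r6 m[φ3→wind] = [30138, 19850]
r6 m[φ4→wind] = [9, 8]
r6 m[φ5→wind] = [6, 9]
r6 m[φ6→slip] = [2, 6]
r6 m[snow→φ0] = [651168, 90396]
r6 m[snow→φ1] = [153216, 50220]
r6 m[snow→φ2] = [46512, 25110]
r6 m[snow→φ3] = [3808, 810]
r6 m[fog→φ1] = [1, 1]
r6 m[slip→φ2] = [2, 6]
r6 m[slip→φ6] = [197172, 443718]
r6 m[wind→φ3] = [54, 72]
r6 m[wind→φ4] = [180828, 178650]
r6 m[wind→φ5] = [271242, 158800]
r6 m[rain→φ0] = [1, 1]
r7 m[φ0→snow] = [4, 5]
r7 m[φ0→rain] = [2043900, 1012752]
r7 m[φ1→snow] = [17, 9]
r7 m[φ1→fog] = [1527048, 1529604]
r7 m[φ2→snow] = [56, 18]
r7 m[φ2→slip] = [197172, 443718]
r7 m[φ3→snow] = [684, 558]
r7 m[φ3→wind] = [30138, 19850]
r7 m[φ4→wind] = [9, 8]
r7 m[φ5→wind] = [6, 9]
r7 m[φ6→slip] = [2, 6]
r7 m[snow→φ0] = [651168, 90396]
r7 m[snow→φ1] = [153216, 50220]
r7 m[snow→φ2] = [46512, 25110]
r7 m[snow→φ3] = [3808, 810]
r7 m[fog→φ1] = [1, 1]
r7 m[slip→φ2] = [2, 6]
r7 m[slip→φ6] = [197172, 443718]
r7 m[wind→φ3] = [54, 72]
r7 m[wind→φ4] = [180828, 178650]
r7 m[wind→φ5] = [271242, 158800]
r7 m[rain→φ0] = [1, 1]
fixed point reached at round 7
b[wind] = ⊗ incoming = [1627452, 1429200]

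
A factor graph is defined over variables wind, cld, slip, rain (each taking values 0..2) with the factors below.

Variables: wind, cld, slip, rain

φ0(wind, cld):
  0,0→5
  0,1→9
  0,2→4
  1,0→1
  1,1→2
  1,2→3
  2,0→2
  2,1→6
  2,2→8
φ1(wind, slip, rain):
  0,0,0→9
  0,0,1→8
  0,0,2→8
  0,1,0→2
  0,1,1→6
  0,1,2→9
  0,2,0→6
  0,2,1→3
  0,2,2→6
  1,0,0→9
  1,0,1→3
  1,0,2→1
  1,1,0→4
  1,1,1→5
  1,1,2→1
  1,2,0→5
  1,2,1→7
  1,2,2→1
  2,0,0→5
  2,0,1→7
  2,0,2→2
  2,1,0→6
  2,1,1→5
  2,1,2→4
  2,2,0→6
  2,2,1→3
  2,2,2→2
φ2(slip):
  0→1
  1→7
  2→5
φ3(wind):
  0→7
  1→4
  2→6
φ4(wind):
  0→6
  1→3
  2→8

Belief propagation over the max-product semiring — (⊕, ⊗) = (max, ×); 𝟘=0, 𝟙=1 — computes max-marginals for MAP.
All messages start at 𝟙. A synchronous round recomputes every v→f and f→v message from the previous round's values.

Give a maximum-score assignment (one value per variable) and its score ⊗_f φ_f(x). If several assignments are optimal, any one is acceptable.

init: all messages = 𝟙 over 3 values
r1 m[φ0→wind] = [9, 3, 8]
r1 m[φ0→cld] = [5, 9, 8]
r1 m[φ1→wind] = [9, 9, 7]
r1 m[φ1→slip] = [9, 9, 7]
r1 m[φ1→rain] = [9, 8, 9]
r1 m[φ2→slip] = [1, 7, 5]
r1 m[φ3→wind] = [7, 4, 6]
r1 m[φ4→wind] = [6, 3, 8]
r1 m[wind→φ0] = [1, 1, 1]
r1 m[wind→φ1] = [1, 1, 1]
r1 m[wind→φ3] = [1, 1, 1]
r1 m[wind→φ4] = [1, 1, 1]
r1 m[cld→φ0] = [1, 1, 1]
r1 m[slip→φ1] = [1, 1, 1]
r1 m[slip→φ2] = [1, 1, 1]
r1 m[rain→φ1] = [1, 1, 1]
r2 m[φ0→wind] = [9, 3, 8]
r2 m[φ0→cld] = [5, 9, 8]
r2 m[φ1→wind] = [9, 9, 7]
r2 m[φ1→slip] = [9, 9, 7]
r2 m[φ1→rain] = [9, 8, 9]
r2 m[φ2→slip] = [1, 7, 5]
r2 m[φ3→wind] = [7, 4, 6]
r2 m[φ4→wind] = [6, 3, 8]
r2 m[wind→φ0] = [378, 108, 336]
r2 m[wind→φ1] = [378, 36, 384]
r2 m[wind→φ3] = [486, 81, 448]
r2 m[wind→φ4] = [567, 108, 336]
r2 m[cld→φ0] = [1, 1, 1]
r2 m[slip→φ1] = [1, 7, 5]
r2 m[slip→φ2] = [9, 9, 7]
r2 m[rain→φ1] = [1, 1, 1]
r3 m[φ0→wind] = [9, 3, 8]
r3 m[φ0→cld] = [1890, 3402, 2688]
r3 m[φ1→wind] = [63, 35, 42]
r3 m[φ1→slip] = [3402, 3402, 2304]
r3 m[φ1→rain] = [16128, 15876, 23814]
r3 m[φ2→slip] = [1, 7, 5]
r3 m[φ3→wind] = [7, 4, 6]
r3 m[φ4→wind] = [6, 3, 8]
r3 m[wind→φ0] = [378, 108, 336]
r3 m[wind→φ1] = [378, 36, 384]
r3 m[wind→φ3] = [486, 81, 448]
r3 m[wind→φ4] = [567, 108, 336]
r3 m[cld→φ0] = [1, 1, 1]
r3 m[slip→φ1] = [1, 7, 5]
r3 m[slip→φ2] = [9, 9, 7]
r3 m[rain→φ1] = [1, 1, 1]
r4 m[φ0→wind] = [9, 3, 8]
r4 m[φ0→cld] = [1890, 3402, 2688]
r4 m[φ1→wind] = [63, 35, 42]
r4 m[φ1→slip] = [3402, 3402, 2304]
r4 m[φ1→rain] = [16128, 15876, 23814]
r4 m[φ2→slip] = [1, 7, 5]
r4 m[φ3→wind] = [7, 4, 6]
r4 m[φ4→wind] = [6, 3, 8]
r4 m[wind→φ0] = [2646, 420, 2016]
r4 m[wind→φ1] = [378, 36, 384]
r4 m[wind→φ3] = [3402, 315, 2688]
r4 m[wind→φ4] = [3969, 420, 2016]
r4 m[cld→φ0] = [1, 1, 1]
r4 m[slip→φ1] = [1, 7, 5]
r4 m[slip→φ2] = [3402, 3402, 2304]
r4 m[rain→φ1] = [1, 1, 1]
r5 m[φ0→wind] = [9, 3, 8]
r5 m[φ0→cld] = [13230, 23814, 16128]
r5 m[φ1→wind] = [63, 35, 42]
r5 m[φ1→slip] = [3402, 3402, 2304]
r5 m[φ1→rain] = [16128, 15876, 23814]
r5 m[φ2→slip] = [1, 7, 5]
r5 m[φ3→wind] = [7, 4, 6]
r5 m[φ4→wind] = [6, 3, 8]
r5 m[wind→φ0] = [2646, 420, 2016]
r5 m[wind→φ1] = [378, 36, 384]
r5 m[wind→φ3] = [3402, 315, 2688]
r5 m[wind→φ4] = [3969, 420, 2016]
r5 m[cld→φ0] = [1, 1, 1]
r5 m[slip→φ1] = [1, 7, 5]
r5 m[slip→φ2] = [3402, 3402, 2304]
r5 m[rain→φ1] = [1, 1, 1]
r6 m[φ0→wind] = [9, 3, 8]
r6 m[φ0→cld] = [13230, 23814, 16128]
r6 m[φ1→wind] = [63, 35, 42]
r6 m[φ1→slip] = [3402, 3402, 2304]
r6 m[φ1→rain] = [16128, 15876, 23814]
r6 m[φ2→slip] = [1, 7, 5]
r6 m[φ3→wind] = [7, 4, 6]
r6 m[φ4→wind] = [6, 3, 8]
r6 m[wind→φ0] = [2646, 420, 2016]
r6 m[wind→φ1] = [378, 36, 384]
r6 m[wind→φ3] = [3402, 315, 2688]
r6 m[wind→φ4] = [3969, 420, 2016]
r6 m[cld→φ0] = [1, 1, 1]
r6 m[slip→φ1] = [1, 7, 5]
r6 m[slip→φ2] = [3402, 3402, 2304]
r6 m[rain→φ1] = [1, 1, 1]
fixed point reached at round 6
traceback from wind: (wind=0, cld=1, slip=1, rain=2), score=23814

assignment: (wind=0, cld=1, slip=1, rain=2); score = 23814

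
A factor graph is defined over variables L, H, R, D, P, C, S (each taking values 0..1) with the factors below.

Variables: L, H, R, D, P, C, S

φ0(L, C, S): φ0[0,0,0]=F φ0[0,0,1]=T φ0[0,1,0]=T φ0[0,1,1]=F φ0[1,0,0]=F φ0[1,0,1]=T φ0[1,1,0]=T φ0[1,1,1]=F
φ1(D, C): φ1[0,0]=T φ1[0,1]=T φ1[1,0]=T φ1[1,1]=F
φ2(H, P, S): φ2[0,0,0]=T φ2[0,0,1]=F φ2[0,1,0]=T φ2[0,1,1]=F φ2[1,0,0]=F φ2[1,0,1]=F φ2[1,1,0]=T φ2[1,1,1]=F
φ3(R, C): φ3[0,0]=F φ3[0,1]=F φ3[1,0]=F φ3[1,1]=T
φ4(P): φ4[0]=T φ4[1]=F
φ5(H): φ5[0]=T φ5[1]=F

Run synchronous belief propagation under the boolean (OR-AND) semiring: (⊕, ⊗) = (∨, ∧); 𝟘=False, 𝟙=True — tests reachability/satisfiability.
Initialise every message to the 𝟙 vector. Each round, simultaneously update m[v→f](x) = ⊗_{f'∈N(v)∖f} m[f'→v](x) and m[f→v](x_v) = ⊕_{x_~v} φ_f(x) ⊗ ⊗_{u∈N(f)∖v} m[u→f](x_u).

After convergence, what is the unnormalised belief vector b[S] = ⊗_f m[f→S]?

b[S] = [T, F]

init: all messages = 𝟙 over 2 values
r1 m[φ0→L] = [T, T]
r1 m[φ0→C] = [T, T]
r1 m[φ0→S] = [T, T]
r1 m[φ1→D] = [T, T]
r1 m[φ1→C] = [T, T]
r1 m[φ2→H] = [T, T]
r1 m[φ2→P] = [T, T]
r1 m[φ2→S] = [T, F]
r1 m[φ3→R] = [F, T]
r1 m[φ3→C] = [F, T]
r1 m[φ4→P] = [T, F]
r1 m[φ5→H] = [T, F]
r1 m[L→φ0] = [T, T]
r1 m[H→φ2] = [T, T]
r1 m[H→φ5] = [T, T]
r1 m[R→φ3] = [T, T]
r1 m[D→φ1] = [T, T]
r1 m[P→φ2] = [T, T]
r1 m[P→φ4] = [T, T]
r1 m[C→φ0] = [T, T]
r1 m[C→φ1] = [T, T]
r1 m[C→φ3] = [T, T]
r1 m[S→φ0] = [T, T]
r1 m[S→φ2] = [T, T]
r2 m[φ0→L] = [T, T]
r2 m[φ0→C] = [T, T]
r2 m[φ0→S] = [T, T]
r2 m[φ1→D] = [T, T]
r2 m[φ1→C] = [T, T]
r2 m[φ2→H] = [T, T]
r2 m[φ2→P] = [T, T]
r2 m[φ2→S] = [T, F]
r2 m[φ3→R] = [F, T]
r2 m[φ3→C] = [F, T]
r2 m[φ4→P] = [T, F]
r2 m[φ5→H] = [T, F]
r2 m[L→φ0] = [T, T]
r2 m[H→φ2] = [T, F]
r2 m[H→φ5] = [T, T]
r2 m[R→φ3] = [T, T]
r2 m[D→φ1] = [T, T]
r2 m[P→φ2] = [T, F]
r2 m[P→φ4] = [T, T]
r2 m[C→φ0] = [F, T]
r2 m[C→φ1] = [F, T]
r2 m[C→φ3] = [T, T]
r2 m[S→φ0] = [T, F]
r2 m[S→φ2] = [T, T]
r3 m[φ0→L] = [T, T]
r3 m[φ0→C] = [F, T]
r3 m[φ0→S] = [T, F]
r3 m[φ1→D] = [T, F]
r3 m[φ1→C] = [T, T]
r3 m[φ2→H] = [T, F]
r3 m[φ2→P] = [T, T]
r3 m[φ2→S] = [T, F]
r3 m[φ3→R] = [F, T]
r3 m[φ3→C] = [F, T]
r3 m[φ4→P] = [T, F]
r3 m[φ5→H] = [T, F]
r3 m[L→φ0] = [T, T]
r3 m[H→φ2] = [T, F]
r3 m[H→φ5] = [T, T]
r3 m[R→φ3] = [T, T]
r3 m[D→φ1] = [T, T]
r3 m[P→φ2] = [T, F]
r3 m[P→φ4] = [T, T]
r3 m[C→φ0] = [F, T]
r3 m[C→φ1] = [F, T]
r3 m[C→φ3] = [T, T]
r3 m[S→φ0] = [T, F]
r3 m[S→φ2] = [T, T]
r4 m[φ0→L] = [T, T]
r4 m[φ0→C] = [F, T]
r4 m[φ0→S] = [T, F]
r4 m[φ1→D] = [T, F]
r4 m[φ1→C] = [T, T]
r4 m[φ2→H] = [T, F]
r4 m[φ2→P] = [T, T]
r4 m[φ2→S] = [T, F]
r4 m[φ3→R] = [F, T]
r4 m[φ3→C] = [F, T]
r4 m[φ4→P] = [T, F]
r4 m[φ5→H] = [T, F]
r4 m[L→φ0] = [T, T]
r4 m[H→φ2] = [T, F]
r4 m[H→φ5] = [T, F]
r4 m[R→φ3] = [T, T]
r4 m[D→φ1] = [T, T]
r4 m[P→φ2] = [T, F]
r4 m[P→φ4] = [T, T]
r4 m[C→φ0] = [F, T]
r4 m[C→φ1] = [F, T]
r4 m[C→φ3] = [F, T]
r4 m[S→φ0] = [T, F]
r4 m[S→φ2] = [T, F]
r5 m[φ0→L] = [T, T]
r5 m[φ0→C] = [F, T]
r5 m[φ0→S] = [T, F]
r5 m[φ1→D] = [T, F]
r5 m[φ1→C] = [T, T]
r5 m[φ2→H] = [T, F]
r5 m[φ2→P] = [T, T]
r5 m[φ2→S] = [T, F]
r5 m[φ3→R] = [F, T]
r5 m[φ3→C] = [F, T]
r5 m[φ4→P] = [T, F]
r5 m[φ5→H] = [T, F]
r5 m[L→φ0] = [T, T]
r5 m[H→φ2] = [T, F]
r5 m[H→φ5] = [T, F]
r5 m[R→φ3] = [T, T]
r5 m[D→φ1] = [T, T]
r5 m[P→φ2] = [T, F]
r5 m[P→φ4] = [T, T]
r5 m[C→φ0] = [F, T]
r5 m[C→φ1] = [F, T]
r5 m[C→φ3] = [F, T]
r5 m[S→φ0] = [T, F]
r5 m[S→φ2] = [T, F]
fixed point reached at round 5
b[S] = ⊗ incoming = [T, F]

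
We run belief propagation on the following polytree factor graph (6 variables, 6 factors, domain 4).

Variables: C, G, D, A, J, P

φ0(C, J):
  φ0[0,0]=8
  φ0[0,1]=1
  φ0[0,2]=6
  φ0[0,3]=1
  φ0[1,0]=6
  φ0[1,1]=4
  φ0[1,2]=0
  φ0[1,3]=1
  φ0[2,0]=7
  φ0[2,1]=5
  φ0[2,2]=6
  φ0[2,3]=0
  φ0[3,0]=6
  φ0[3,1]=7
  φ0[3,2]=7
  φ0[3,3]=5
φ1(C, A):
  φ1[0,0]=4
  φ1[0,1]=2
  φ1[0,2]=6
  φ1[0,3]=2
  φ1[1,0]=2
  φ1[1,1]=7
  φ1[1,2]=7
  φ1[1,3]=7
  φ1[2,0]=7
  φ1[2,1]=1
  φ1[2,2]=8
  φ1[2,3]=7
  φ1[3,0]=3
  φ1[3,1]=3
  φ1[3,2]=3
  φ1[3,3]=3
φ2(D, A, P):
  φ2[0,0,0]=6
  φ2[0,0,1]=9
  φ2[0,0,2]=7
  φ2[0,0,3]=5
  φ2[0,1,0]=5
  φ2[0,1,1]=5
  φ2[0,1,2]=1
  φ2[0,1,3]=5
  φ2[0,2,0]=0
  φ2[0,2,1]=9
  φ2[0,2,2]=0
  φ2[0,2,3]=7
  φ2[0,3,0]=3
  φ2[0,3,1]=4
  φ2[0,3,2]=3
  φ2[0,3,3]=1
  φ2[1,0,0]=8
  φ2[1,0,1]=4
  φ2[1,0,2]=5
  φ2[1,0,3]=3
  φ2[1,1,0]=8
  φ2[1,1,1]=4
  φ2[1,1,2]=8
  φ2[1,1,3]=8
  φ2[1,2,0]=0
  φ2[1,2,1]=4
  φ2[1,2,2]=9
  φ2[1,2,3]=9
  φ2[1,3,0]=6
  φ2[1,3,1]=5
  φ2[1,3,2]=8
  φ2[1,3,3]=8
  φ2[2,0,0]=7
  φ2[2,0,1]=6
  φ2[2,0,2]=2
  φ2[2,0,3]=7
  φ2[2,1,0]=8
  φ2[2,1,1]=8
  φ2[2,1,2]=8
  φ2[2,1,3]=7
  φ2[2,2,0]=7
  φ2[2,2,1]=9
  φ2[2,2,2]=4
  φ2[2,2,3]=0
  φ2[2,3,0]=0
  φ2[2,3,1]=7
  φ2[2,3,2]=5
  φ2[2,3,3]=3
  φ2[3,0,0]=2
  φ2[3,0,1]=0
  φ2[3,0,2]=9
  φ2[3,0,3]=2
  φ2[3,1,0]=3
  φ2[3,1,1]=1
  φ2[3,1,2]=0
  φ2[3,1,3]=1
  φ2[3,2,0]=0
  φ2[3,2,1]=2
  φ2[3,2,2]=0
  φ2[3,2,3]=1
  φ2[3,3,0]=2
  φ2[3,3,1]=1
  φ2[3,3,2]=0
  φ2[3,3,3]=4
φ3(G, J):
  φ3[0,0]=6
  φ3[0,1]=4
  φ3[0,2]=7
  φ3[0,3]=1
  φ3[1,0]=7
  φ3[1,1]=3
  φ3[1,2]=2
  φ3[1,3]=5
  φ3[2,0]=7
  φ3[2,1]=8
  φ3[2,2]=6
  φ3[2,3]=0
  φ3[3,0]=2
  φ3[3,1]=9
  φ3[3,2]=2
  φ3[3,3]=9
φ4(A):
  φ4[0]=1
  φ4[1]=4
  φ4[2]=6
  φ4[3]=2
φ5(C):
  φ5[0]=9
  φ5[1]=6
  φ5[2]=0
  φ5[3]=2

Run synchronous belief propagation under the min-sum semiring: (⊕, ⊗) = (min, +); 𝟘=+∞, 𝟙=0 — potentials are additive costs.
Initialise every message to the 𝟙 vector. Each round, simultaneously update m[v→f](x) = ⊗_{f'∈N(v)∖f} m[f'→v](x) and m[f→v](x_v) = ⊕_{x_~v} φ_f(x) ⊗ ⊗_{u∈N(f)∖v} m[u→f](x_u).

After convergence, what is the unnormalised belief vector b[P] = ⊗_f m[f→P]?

b[P] = [8, 6, 5, 6]

init: all messages = 𝟙 over 4 values
r1 m[φ0→C] = [1, 0, 0, 5]
r1 m[φ0→J] = [6, 1, 0, 0]
r1 m[φ1→C] = [2, 2, 1, 3]
r1 m[φ1→A] = [2, 1, 3, 2]
r1 m[φ2→D] = [0, 0, 0, 0]
r1 m[φ2→A] = [0, 0, 0, 0]
r1 m[φ2→P] = [0, 0, 0, 0]
r1 m[φ3→G] = [1, 2, 0, 2]
r1 m[φ3→J] = [2, 3, 2, 0]
r1 m[φ4→A] = [1, 4, 6, 2]
r1 m[φ5→C] = [9, 6, 0, 2]
r1 m[C→φ0] = [0, 0, 0, 0]
r1 m[C→φ1] = [0, 0, 0, 0]
r1 m[C→φ5] = [0, 0, 0, 0]
r1 m[G→φ3] = [0, 0, 0, 0]
r1 m[D→φ2] = [0, 0, 0, 0]
r1 m[A→φ1] = [0, 0, 0, 0]
r1 m[A→φ2] = [0, 0, 0, 0]
r1 m[A→φ4] = [0, 0, 0, 0]
r1 m[J→φ0] = [0, 0, 0, 0]
r1 m[J→φ3] = [0, 0, 0, 0]
r1 m[P→φ2] = [0, 0, 0, 0]
r2 m[φ0→C] = [1, 0, 0, 5]
r2 m[φ0→J] = [6, 1, 0, 0]
r2 m[φ1→C] = [2, 2, 1, 3]
r2 m[φ1→A] = [2, 1, 3, 2]
r2 m[φ2→D] = [0, 0, 0, 0]
r2 m[φ2→A] = [0, 0, 0, 0]
r2 m[φ2→P] = [0, 0, 0, 0]
r2 m[φ3→G] = [1, 2, 0, 2]
r2 m[φ3→J] = [2, 3, 2, 0]
r2 m[φ4→A] = [1, 4, 6, 2]
r2 m[φ5→C] = [9, 6, 0, 2]
r2 m[C→φ0] = [11, 8, 1, 5]
r2 m[C→φ1] = [10, 6, 0, 7]
r2 m[C→φ5] = [3, 2, 1, 8]
r2 m[G→φ3] = [0, 0, 0, 0]
r2 m[D→φ2] = [0, 0, 0, 0]
r2 m[A→φ1] = [1, 4, 6, 2]
r2 m[A→φ2] = [3, 5, 9, 4]
r2 m[A→φ4] = [2, 1, 3, 2]
r2 m[J→φ0] = [2, 3, 2, 0]
r2 m[J→φ3] = [6, 1, 0, 0]
r2 m[P→φ2] = [0, 0, 0, 0]
r3 m[φ0→C] = [1, 1, 0, 5]
r3 m[φ0→J] = [8, 6, 7, 1]
r3 m[φ1→C] = [4, 3, 5, 4]
r3 m[φ1→A] = [7, 1, 8, 7]
r3 m[φ2→D] = [5, 6, 4, 3]
r3 m[φ2→A] = [0, 0, 0, 0]
r3 m[φ2→P] = [4, 3, 4, 5]
r3 m[φ3→G] = [1, 2, 0, 2]
r3 m[φ3→J] = [2, 3, 2, 0]
r3 m[φ4→A] = [1, 4, 6, 2]
r3 m[φ5→C] = [9, 6, 0, 2]
r3 m[C→φ0] = [11, 8, 1, 5]
r3 m[C→φ1] = [10, 6, 0, 7]
r3 m[C→φ5] = [3, 2, 1, 8]
r3 m[G→φ3] = [0, 0, 0, 0]
r3 m[D→φ2] = [0, 0, 0, 0]
r3 m[A→φ1] = [1, 4, 6, 2]
r3 m[A→φ2] = [3, 5, 9, 4]
r3 m[A→φ4] = [2, 1, 3, 2]
r3 m[J→φ0] = [2, 3, 2, 0]
r3 m[J→φ3] = [6, 1, 0, 0]
r3 m[P→φ2] = [0, 0, 0, 0]
r4 m[φ0→C] = [1, 1, 0, 5]
r4 m[φ0→J] = [8, 6, 7, 1]
r4 m[φ1→C] = [4, 3, 5, 4]
r4 m[φ1→A] = [7, 1, 8, 7]
r4 m[φ2→D] = [5, 6, 4, 3]
r4 m[φ2→A] = [0, 0, 0, 0]
r4 m[φ2→P] = [4, 3, 4, 5]
r4 m[φ3→G] = [1, 2, 0, 2]
r4 m[φ3→J] = [2, 3, 2, 0]
r4 m[φ4→A] = [1, 4, 6, 2]
r4 m[φ5→C] = [9, 6, 0, 2]
r4 m[C→φ0] = [13, 9, 5, 6]
r4 m[C→φ1] = [10, 7, 0, 7]
r4 m[C→φ5] = [5, 4, 5, 9]
r4 m[G→φ3] = [0, 0, 0, 0]
r4 m[D→φ2] = [0, 0, 0, 0]
r4 m[A→φ1] = [1, 4, 6, 2]
r4 m[A→φ2] = [8, 5, 14, 9]
r4 m[A→φ4] = [7, 1, 8, 7]
r4 m[J→φ0] = [2, 3, 2, 0]
r4 m[J→φ3] = [8, 6, 7, 1]
r4 m[P→φ2] = [0, 0, 0, 0]
r5 m[φ0→C] = [1, 1, 0, 5]
r5 m[φ0→J] = [12, 10, 9, 5]
r5 m[φ1→C] = [4, 3, 5, 4]
r5 m[φ1→A] = [7, 1, 8, 7]
r5 m[φ2→D] = [6, 9, 9, 5]
r5 m[φ2→A] = [0, 0, 0, 0]
r5 m[φ2→P] = [8, 6, 5, 6]
r5 m[φ3→G] = [2, 6, 1, 9]
r5 m[φ3→J] = [2, 3, 2, 0]
r5 m[φ4→A] = [1, 4, 6, 2]
r5 m[φ5→C] = [9, 6, 0, 2]
r5 m[C→φ0] = [13, 9, 5, 6]
r5 m[C→φ1] = [10, 7, 0, 7]
r5 m[C→φ5] = [5, 4, 5, 9]
r5 m[G→φ3] = [0, 0, 0, 0]
r5 m[D→φ2] = [0, 0, 0, 0]
r5 m[A→φ1] = [1, 4, 6, 2]
r5 m[A→φ2] = [8, 5, 14, 9]
r5 m[A→φ4] = [7, 1, 8, 7]
r5 m[J→φ0] = [2, 3, 2, 0]
r5 m[J→φ3] = [8, 6, 7, 1]
r5 m[P→φ2] = [0, 0, 0, 0]
r6 m[φ0→C] = [1, 1, 0, 5]
r6 m[φ0→J] = [12, 10, 9, 5]
r6 m[φ1→C] = [4, 3, 5, 4]
r6 m[φ1→A] = [7, 1, 8, 7]
r6 m[φ2→D] = [6, 9, 9, 5]
r6 m[φ2→A] = [0, 0, 0, 0]
r6 m[φ2→P] = [8, 6, 5, 6]
r6 m[φ3→G] = [2, 6, 1, 9]
r6 m[φ3→J] = [2, 3, 2, 0]
r6 m[φ4→A] = [1, 4, 6, 2]
r6 m[φ5→C] = [9, 6, 0, 2]
r6 m[C→φ0] = [13, 9, 5, 6]
r6 m[C→φ1] = [10, 7, 0, 7]
r6 m[C→φ5] = [5, 4, 5, 9]
r6 m[G→φ3] = [0, 0, 0, 0]
r6 m[D→φ2] = [0, 0, 0, 0]
r6 m[A→φ1] = [1, 4, 6, 2]
r6 m[A→φ2] = [8, 5, 14, 9]
r6 m[A→φ4] = [7, 1, 8, 7]
r6 m[J→φ0] = [2, 3, 2, 0]
r6 m[J→φ3] = [12, 10, 9, 5]
r6 m[P→φ2] = [0, 0, 0, 0]
r7 m[φ0→C] = [1, 1, 0, 5]
r7 m[φ0→J] = [12, 10, 9, 5]
r7 m[φ1→C] = [4, 3, 5, 4]
r7 m[φ1→A] = [7, 1, 8, 7]
r7 m[φ2→D] = [6, 9, 9, 5]
r7 m[φ2→A] = [0, 0, 0, 0]
r7 m[φ2→P] = [8, 6, 5, 6]
r7 m[φ3→G] = [6, 10, 5, 11]
r7 m[φ3→J] = [2, 3, 2, 0]
r7 m[φ4→A] = [1, 4, 6, 2]
r7 m[φ5→C] = [9, 6, 0, 2]
r7 m[C→φ0] = [13, 9, 5, 6]
r7 m[C→φ1] = [10, 7, 0, 7]
r7 m[C→φ5] = [5, 4, 5, 9]
r7 m[G→φ3] = [0, 0, 0, 0]
r7 m[D→φ2] = [0, 0, 0, 0]
r7 m[A→φ1] = [1, 4, 6, 2]
r7 m[A→φ2] = [8, 5, 14, 9]
r7 m[A→φ4] = [7, 1, 8, 7]
r7 m[J→φ0] = [2, 3, 2, 0]
r7 m[J→φ3] = [12, 10, 9, 5]
r7 m[P→φ2] = [0, 0, 0, 0]
r8 m[φ0→C] = [1, 1, 0, 5]
r8 m[φ0→J] = [12, 10, 9, 5]
r8 m[φ1→C] = [4, 3, 5, 4]
r8 m[φ1→A] = [7, 1, 8, 7]
r8 m[φ2→D] = [6, 9, 9, 5]
r8 m[φ2→A] = [0, 0, 0, 0]
r8 m[φ2→P] = [8, 6, 5, 6]
r8 m[φ3→G] = [6, 10, 5, 11]
r8 m[φ3→J] = [2, 3, 2, 0]
r8 m[φ4→A] = [1, 4, 6, 2]
r8 m[φ5→C] = [9, 6, 0, 2]
r8 m[C→φ0] = [13, 9, 5, 6]
r8 m[C→φ1] = [10, 7, 0, 7]
r8 m[C→φ5] = [5, 4, 5, 9]
r8 m[G→φ3] = [0, 0, 0, 0]
r8 m[D→φ2] = [0, 0, 0, 0]
r8 m[A→φ1] = [1, 4, 6, 2]
r8 m[A→φ2] = [8, 5, 14, 9]
r8 m[A→φ4] = [7, 1, 8, 7]
r8 m[J→φ0] = [2, 3, 2, 0]
r8 m[J→φ3] = [12, 10, 9, 5]
r8 m[P→φ2] = [0, 0, 0, 0]
fixed point reached at round 8
b[P] = ⊗ incoming = [8, 6, 5, 6]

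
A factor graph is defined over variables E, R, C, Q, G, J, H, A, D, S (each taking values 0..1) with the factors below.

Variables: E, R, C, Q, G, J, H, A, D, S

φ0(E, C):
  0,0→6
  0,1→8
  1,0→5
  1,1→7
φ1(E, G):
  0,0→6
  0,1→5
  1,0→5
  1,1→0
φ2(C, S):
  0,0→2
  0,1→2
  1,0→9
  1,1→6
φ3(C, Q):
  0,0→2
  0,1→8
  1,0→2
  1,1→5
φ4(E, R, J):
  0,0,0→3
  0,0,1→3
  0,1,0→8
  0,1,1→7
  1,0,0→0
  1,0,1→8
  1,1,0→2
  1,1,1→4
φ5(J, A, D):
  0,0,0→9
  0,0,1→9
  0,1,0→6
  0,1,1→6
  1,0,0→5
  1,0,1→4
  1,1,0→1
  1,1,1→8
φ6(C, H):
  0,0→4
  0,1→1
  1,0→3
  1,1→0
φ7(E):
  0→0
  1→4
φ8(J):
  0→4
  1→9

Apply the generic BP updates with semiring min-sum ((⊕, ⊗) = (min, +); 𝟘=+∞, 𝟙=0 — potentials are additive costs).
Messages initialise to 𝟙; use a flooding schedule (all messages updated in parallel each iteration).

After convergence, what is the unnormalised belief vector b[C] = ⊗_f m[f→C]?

b[C] = [24, 29]

init: all messages = 𝟙 over 2 values
r1 m[φ0→E] = [6, 5]
r1 m[φ0→C] = [5, 7]
r1 m[φ1→E] = [5, 0]
r1 m[φ1→G] = [5, 0]
r1 m[φ2→C] = [2, 6]
r1 m[φ2→S] = [2, 2]
r1 m[φ3→C] = [2, 2]
r1 m[φ3→Q] = [2, 5]
r1 m[φ4→E] = [3, 0]
r1 m[φ4→R] = [0, 2]
r1 m[φ4→J] = [0, 3]
r1 m[φ5→J] = [6, 1]
r1 m[φ5→A] = [4, 1]
r1 m[φ5→D] = [1, 4]
r1 m[φ6→C] = [1, 0]
r1 m[φ6→H] = [3, 0]
r1 m[φ7→E] = [0, 4]
r1 m[φ8→J] = [4, 9]
r1 m[E→φ0] = [0, 0]
r1 m[E→φ1] = [0, 0]
r1 m[E→φ4] = [0, 0]
r1 m[E→φ7] = [0, 0]
r1 m[R→φ4] = [0, 0]
r1 m[C→φ0] = [0, 0]
r1 m[C→φ2] = [0, 0]
r1 m[C→φ3] = [0, 0]
r1 m[C→φ6] = [0, 0]
r1 m[Q→φ3] = [0, 0]
r1 m[G→φ1] = [0, 0]
r1 m[J→φ4] = [0, 0]
r1 m[J→φ5] = [0, 0]
r1 m[J→φ8] = [0, 0]
r1 m[H→φ6] = [0, 0]
r1 m[A→φ5] = [0, 0]
r1 m[D→φ5] = [0, 0]
r1 m[S→φ2] = [0, 0]
r2 m[φ0→E] = [6, 5]
r2 m[φ0→C] = [5, 7]
r2 m[φ1→E] = [5, 0]
r2 m[φ1→G] = [5, 0]
r2 m[φ2→C] = [2, 6]
r2 m[φ2→S] = [2, 2]
r2 m[φ3→C] = [2, 2]
r2 m[φ3→Q] = [2, 5]
r2 m[φ4→E] = [3, 0]
r2 m[φ4→R] = [0, 2]
r2 m[φ4→J] = [0, 3]
r2 m[φ5→J] = [6, 1]
r2 m[φ5→A] = [4, 1]
r2 m[φ5→D] = [1, 4]
r2 m[φ6→C] = [1, 0]
r2 m[φ6→H] = [3, 0]
r2 m[φ7→E] = [0, 4]
r2 m[φ8→J] = [4, 9]
r2 m[E→φ0] = [8, 4]
r2 m[E→φ1] = [9, 9]
r2 m[E→φ4] = [11, 9]
r2 m[E→φ7] = [14, 5]
r2 m[R→φ4] = [0, 0]
r2 m[C→φ0] = [5, 8]
r2 m[C→φ2] = [8, 9]
r2 m[C→φ3] = [8, 13]
r2 m[C→φ6] = [9, 15]
r2 m[Q→φ3] = [0, 0]
r2 m[G→φ1] = [0, 0]
r2 m[J→φ4] = [10, 10]
r2 m[J→φ5] = [4, 12]
r2 m[J→φ8] = [6, 4]
r2 m[H→φ6] = [0, 0]
r2 m[A→φ5] = [0, 0]
r2 m[D→φ5] = [0, 0]
r2 m[S→φ2] = [0, 0]
r3 m[φ0→E] = [11, 10]
r3 m[φ0→C] = [9, 11]
r3 m[φ1→E] = [5, 0]
r3 m[φ1→G] = [14, 9]
r3 m[φ2→C] = [2, 6]
r3 m[φ2→S] = [10, 10]
r3 m[φ3→C] = [2, 2]
r3 m[φ3→Q] = [10, 16]
r3 m[φ4→E] = [13, 10]
r3 m[φ4→R] = [19, 21]
r3 m[φ4→J] = [9, 13]
r3 m[φ5→J] = [6, 1]
r3 m[φ5→A] = [13, 10]
r3 m[φ5→D] = [10, 10]
r3 m[φ6→C] = [1, 0]
r3 m[φ6→H] = [13, 10]
r3 m[φ7→E] = [0, 4]
r3 m[φ8→J] = [4, 9]
r3 m[E→φ0] = [8, 4]
r3 m[E→φ1] = [9, 9]
r3 m[E→φ4] = [11, 9]
r3 m[E→φ7] = [14, 5]
r3 m[R→φ4] = [0, 0]
r3 m[C→φ0] = [5, 8]
r3 m[C→φ2] = [8, 9]
r3 m[C→φ3] = [8, 13]
r3 m[C→φ6] = [9, 15]
r3 m[Q→φ3] = [0, 0]
r3 m[G→φ1] = [0, 0]
r3 m[J→φ4] = [10, 10]
r3 m[J→φ5] = [4, 12]
r3 m[J→φ8] = [6, 4]
r3 m[H→φ6] = [0, 0]
r3 m[A→φ5] = [0, 0]
r3 m[D→φ5] = [0, 0]
r3 m[S→φ2] = [0, 0]
r4 m[φ0→E] = [11, 10]
r4 m[φ0→C] = [9, 11]
r4 m[φ1→E] = [5, 0]
r4 m[φ1→G] = [14, 9]
r4 m[φ2→C] = [2, 6]
r4 m[φ2→S] = [10, 10]
r4 m[φ3→C] = [2, 2]
r4 m[φ3→Q] = [10, 16]
r4 m[φ4→E] = [13, 10]
r4 m[φ4→R] = [19, 21]
r4 m[φ4→J] = [9, 13]
r4 m[φ5→J] = [6, 1]
r4 m[φ5→A] = [13, 10]
r4 m[φ5→D] = [10, 10]
r4 m[φ6→C] = [1, 0]
r4 m[φ6→H] = [13, 10]
r4 m[φ7→E] = [0, 4]
r4 m[φ8→J] = [4, 9]
r4 m[E→φ0] = [18, 14]
r4 m[E→φ1] = [24, 24]
r4 m[E→φ4] = [16, 14]
r4 m[E→φ7] = [29, 20]
r4 m[R→φ4] = [0, 0]
r4 m[C→φ0] = [5, 8]
r4 m[C→φ2] = [12, 13]
r4 m[C→φ3] = [12, 17]
r4 m[C→φ6] = [13, 19]
r4 m[Q→φ3] = [0, 0]
r4 m[G→φ1] = [0, 0]
r4 m[J→φ4] = [10, 10]
r4 m[J→φ5] = [13, 22]
r4 m[J→φ8] = [15, 14]
r4 m[H→φ6] = [0, 0]
r4 m[A→φ5] = [0, 0]
r4 m[D→φ5] = [0, 0]
r4 m[S→φ2] = [0, 0]
r5 m[φ0→E] = [11, 10]
r5 m[φ0→C] = [19, 21]
r5 m[φ1→E] = [5, 0]
r5 m[φ1→G] = [29, 24]
r5 m[φ2→C] = [2, 6]
r5 m[φ2→S] = [14, 14]
r5 m[φ3→C] = [2, 2]
r5 m[φ3→Q] = [14, 20]
r5 m[φ4→E] = [13, 10]
r5 m[φ4→R] = [24, 26]
r5 m[φ4→J] = [14, 18]
r5 m[φ5→J] = [6, 1]
r5 m[φ5→A] = [22, 19]
r5 m[φ5→D] = [19, 19]
r5 m[φ6→C] = [1, 0]
r5 m[φ6→H] = [17, 14]
r5 m[φ7→E] = [0, 4]
r5 m[φ8→J] = [4, 9]
r5 m[E→φ0] = [18, 14]
r5 m[E→φ1] = [24, 24]
r5 m[E→φ4] = [16, 14]
r5 m[E→φ7] = [29, 20]
r5 m[R→φ4] = [0, 0]
r5 m[C→φ0] = [5, 8]
r5 m[C→φ2] = [12, 13]
r5 m[C→φ3] = [12, 17]
r5 m[C→φ6] = [13, 19]
r5 m[Q→φ3] = [0, 0]
r5 m[G→φ1] = [0, 0]
r5 m[J→φ4] = [10, 10]
r5 m[J→φ5] = [13, 22]
r5 m[J→φ8] = [15, 14]
r5 m[H→φ6] = [0, 0]
r5 m[A→φ5] = [0, 0]
r5 m[D→φ5] = [0, 0]
r5 m[S→φ2] = [0, 0]
r6 m[φ0→E] = [11, 10]
r6 m[φ0→C] = [19, 21]
r6 m[φ1→E] = [5, 0]
r6 m[φ1→G] = [29, 24]
r6 m[φ2→C] = [2, 6]
r6 m[φ2→S] = [14, 14]
r6 m[φ3→C] = [2, 2]
r6 m[φ3→Q] = [14, 20]
r6 m[φ4→E] = [13, 10]
r6 m[φ4→R] = [24, 26]
r6 m[φ4→J] = [14, 18]
r6 m[φ5→J] = [6, 1]
r6 m[φ5→A] = [22, 19]
r6 m[φ5→D] = [19, 19]
r6 m[φ6→C] = [1, 0]
r6 m[φ6→H] = [17, 14]
r6 m[φ7→E] = [0, 4]
r6 m[φ8→J] = [4, 9]
r6 m[E→φ0] = [18, 14]
r6 m[E→φ1] = [24, 24]
r6 m[E→φ4] = [16, 14]
r6 m[E→φ7] = [29, 20]
r6 m[R→φ4] = [0, 0]
r6 m[C→φ0] = [5, 8]
r6 m[C→φ2] = [22, 23]
r6 m[C→φ3] = [22, 27]
r6 m[C→φ6] = [23, 29]
r6 m[Q→φ3] = [0, 0]
r6 m[G→φ1] = [0, 0]
r6 m[J→φ4] = [10, 10]
r6 m[J→φ5] = [18, 27]
r6 m[J→φ8] = [20, 19]
r6 m[H→φ6] = [0, 0]
r6 m[A→φ5] = [0, 0]
r6 m[D→φ5] = [0, 0]
r6 m[S→φ2] = [0, 0]
r7 m[φ0→E] = [11, 10]
r7 m[φ0→C] = [19, 21]
r7 m[φ1→E] = [5, 0]
r7 m[φ1→G] = [29, 24]
r7 m[φ2→C] = [2, 6]
r7 m[φ2→S] = [24, 24]
r7 m[φ3→C] = [2, 2]
r7 m[φ3→Q] = [24, 30]
r7 m[φ4→E] = [13, 10]
r7 m[φ4→R] = [24, 26]
r7 m[φ4→J] = [14, 18]
r7 m[φ5→J] = [6, 1]
r7 m[φ5→A] = [27, 24]
r7 m[φ5→D] = [24, 24]
r7 m[φ6→C] = [1, 0]
r7 m[φ6→H] = [27, 24]
r7 m[φ7→E] = [0, 4]
r7 m[φ8→J] = [4, 9]
r7 m[E→φ0] = [18, 14]
r7 m[E→φ1] = [24, 24]
r7 m[E→φ4] = [16, 14]
r7 m[E→φ7] = [29, 20]
r7 m[R→φ4] = [0, 0]
r7 m[C→φ0] = [5, 8]
r7 m[C→φ2] = [22, 23]
r7 m[C→φ3] = [22, 27]
r7 m[C→φ6] = [23, 29]
r7 m[Q→φ3] = [0, 0]
r7 m[G→φ1] = [0, 0]
r7 m[J→φ4] = [10, 10]
r7 m[J→φ5] = [18, 27]
r7 m[J→φ8] = [20, 19]
r7 m[H→φ6] = [0, 0]
r7 m[A→φ5] = [0, 0]
r7 m[D→φ5] = [0, 0]
r7 m[S→φ2] = [0, 0]
r8 m[φ0→E] = [11, 10]
r8 m[φ0→C] = [19, 21]
r8 m[φ1→E] = [5, 0]
r8 m[φ1→G] = [29, 24]
r8 m[φ2→C] = [2, 6]
r8 m[φ2→S] = [24, 24]
r8 m[φ3→C] = [2, 2]
r8 m[φ3→Q] = [24, 30]
r8 m[φ4→E] = [13, 10]
r8 m[φ4→R] = [24, 26]
r8 m[φ4→J] = [14, 18]
r8 m[φ5→J] = [6, 1]
r8 m[φ5→A] = [27, 24]
r8 m[φ5→D] = [24, 24]
r8 m[φ6→C] = [1, 0]
r8 m[φ6→H] = [27, 24]
r8 m[φ7→E] = [0, 4]
r8 m[φ8→J] = [4, 9]
r8 m[E→φ0] = [18, 14]
r8 m[E→φ1] = [24, 24]
r8 m[E→φ4] = [16, 14]
r8 m[E→φ7] = [29, 20]
r8 m[R→φ4] = [0, 0]
r8 m[C→φ0] = [5, 8]
r8 m[C→φ2] = [22, 23]
r8 m[C→φ3] = [22, 27]
r8 m[C→φ6] = [23, 29]
r8 m[Q→φ3] = [0, 0]
r8 m[G→φ1] = [0, 0]
r8 m[J→φ4] = [10, 10]
r8 m[J→φ5] = [18, 27]
r8 m[J→φ8] = [20, 19]
r8 m[H→φ6] = [0, 0]
r8 m[A→φ5] = [0, 0]
r8 m[D→φ5] = [0, 0]
r8 m[S→φ2] = [0, 0]
fixed point reached at round 8
b[C] = ⊗ incoming = [24, 29]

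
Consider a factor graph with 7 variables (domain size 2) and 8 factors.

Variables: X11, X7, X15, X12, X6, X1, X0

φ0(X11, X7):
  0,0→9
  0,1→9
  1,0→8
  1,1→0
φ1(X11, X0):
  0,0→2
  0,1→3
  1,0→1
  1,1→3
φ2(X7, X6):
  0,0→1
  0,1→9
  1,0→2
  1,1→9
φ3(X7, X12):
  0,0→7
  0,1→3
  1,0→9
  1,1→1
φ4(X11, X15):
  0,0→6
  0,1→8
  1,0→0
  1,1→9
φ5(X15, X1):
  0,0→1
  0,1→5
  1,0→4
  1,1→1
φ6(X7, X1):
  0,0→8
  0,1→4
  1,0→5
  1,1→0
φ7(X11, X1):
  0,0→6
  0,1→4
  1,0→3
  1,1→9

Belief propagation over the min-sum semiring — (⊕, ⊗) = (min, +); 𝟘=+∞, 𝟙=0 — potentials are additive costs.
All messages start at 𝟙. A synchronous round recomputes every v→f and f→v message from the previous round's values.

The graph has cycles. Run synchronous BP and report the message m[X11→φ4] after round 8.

message @ round 8 = [44, 34]

init: all messages = 𝟙 over 2 values
r1 m[φ0→X11] = [9, 0]
r1 m[φ0→X7] = [8, 0]
r1 m[φ1→X11] = [2, 1]
r1 m[φ1→X0] = [1, 3]
r1 m[φ2→X7] = [1, 2]
r1 m[φ2→X6] = [1, 9]
r1 m[φ3→X7] = [3, 1]
r1 m[φ3→X12] = [7, 1]
r1 m[φ4→X11] = [6, 0]
r1 m[φ4→X15] = [0, 8]
r1 m[φ5→X15] = [1, 1]
r1 m[φ5→X1] = [1, 1]
r1 m[φ6→X7] = [4, 0]
r1 m[φ6→X1] = [5, 0]
r1 m[φ7→X11] = [4, 3]
r1 m[φ7→X1] = [3, 4]
r1 m[X11→φ0] = [0, 0]
r1 m[X11→φ1] = [0, 0]
r1 m[X11→φ4] = [0, 0]
r1 m[X11→φ7] = [0, 0]
r1 m[X7→φ0] = [0, 0]
r1 m[X7→φ2] = [0, 0]
r1 m[X7→φ3] = [0, 0]
r1 m[X7→φ6] = [0, 0]
r1 m[X15→φ4] = [0, 0]
r1 m[X15→φ5] = [0, 0]
r1 m[X12→φ3] = [0, 0]
r1 m[X6→φ2] = [0, 0]
r1 m[X1→φ5] = [0, 0]
r1 m[X1→φ6] = [0, 0]
r1 m[X1→φ7] = [0, 0]
r1 m[X0→φ1] = [0, 0]
r2 m[φ0→X11] = [9, 0]
r2 m[φ0→X7] = [8, 0]
r2 m[φ1→X11] = [2, 1]
r2 m[φ1→X0] = [1, 3]
r2 m[φ2→X7] = [1, 2]
r2 m[φ2→X6] = [1, 9]
r2 m[φ3→X7] = [3, 1]
r2 m[φ3→X12] = [7, 1]
r2 m[φ4→X11] = [6, 0]
r2 m[φ4→X15] = [0, 8]
r2 m[φ5→X15] = [1, 1]
r2 m[φ5→X1] = [1, 1]
r2 m[φ6→X7] = [4, 0]
r2 m[φ6→X1] = [5, 0]
r2 m[φ7→X11] = [4, 3]
r2 m[φ7→X1] = [3, 4]
r2 m[X11→φ0] = [12, 4]
r2 m[X11→φ1] = [19, 3]
r2 m[X11→φ4] = [15, 4]
r2 m[X11→φ7] = [17, 1]
r2 m[X7→φ0] = [8, 3]
r2 m[X7→φ2] = [15, 1]
r2 m[X7→φ3] = [13, 2]
r2 m[X7→φ6] = [12, 3]
r2 m[X15→φ4] = [1, 1]
r2 m[X15→φ5] = [0, 8]
r2 m[X12→φ3] = [0, 0]
r2 m[X6→φ2] = [0, 0]
r2 m[X1→φ5] = [8, 4]
r2 m[X1→φ6] = [4, 5]
r2 m[X1→φ7] = [6, 1]
r2 m[X0→φ1] = [0, 0]
r3 m[φ0→X11] = [12, 3]
r3 m[φ0→X7] = [12, 4]
r3 m[φ1→X11] = [2, 1]
r3 m[φ1→X0] = [4, 6]
r3 m[φ2→X7] = [1, 2]
r3 m[φ2→X6] = [3, 10]
r3 m[φ3→X7] = [3, 1]
r3 m[φ3→X12] = [11, 3]
r3 m[φ4→X11] = [7, 1]
r3 m[φ4→X15] = [4, 13]
r3 m[φ5→X15] = [9, 5]
r3 m[φ5→X1] = [1, 5]
r3 m[φ6→X7] = [9, 5]
r3 m[φ6→X1] = [8, 3]
r3 m[φ7→X11] = [5, 9]
r3 m[φ7→X1] = [4, 10]
r3 m[X11→φ0] = [12, 4]
r3 m[X11→φ1] = [19, 3]
r3 m[X11→φ4] = [15, 4]
r3 m[X11→φ7] = [17, 1]
r3 m[X7→φ0] = [8, 3]
r3 m[X7→φ2] = [15, 1]
r3 m[X7→φ3] = [13, 2]
r3 m[X7→φ6] = [12, 3]
r3 m[X15→φ4] = [1, 1]
r3 m[X15→φ5] = [0, 8]
r3 m[X12→φ3] = [0, 0]
r3 m[X6→φ2] = [0, 0]
r3 m[X1→φ5] = [8, 4]
r3 m[X1→φ6] = [4, 5]
r3 m[X1→φ7] = [6, 1]
r3 m[X0→φ1] = [0, 0]
r4 m[φ0→X11] = [12, 3]
r4 m[φ0→X7] = [12, 4]
r4 m[φ1→X11] = [2, 1]
r4 m[φ1→X0] = [4, 6]
r4 m[φ2→X7] = [1, 2]
r4 m[φ2→X6] = [3, 10]
r4 m[φ3→X7] = [3, 1]
r4 m[φ3→X12] = [11, 3]
r4 m[φ4→X11] = [7, 1]
r4 m[φ4→X15] = [4, 13]
r4 m[φ5→X15] = [9, 5]
r4 m[φ5→X1] = [1, 5]
r4 m[φ6→X7] = [9, 5]
r4 m[φ6→X1] = [8, 3]
r4 m[φ7→X11] = [5, 9]
r4 m[φ7→X1] = [4, 10]
r4 m[X11→φ0] = [14, 11]
r4 m[X11→φ1] = [24, 13]
r4 m[X11→φ4] = [19, 13]
r4 m[X11→φ7] = [21, 5]
r4 m[X7→φ0] = [13, 8]
r4 m[X7→φ2] = [24, 10]
r4 m[X7→φ3] = [22, 11]
r4 m[X7→φ6] = [16, 7]
r4 m[X15→φ4] = [9, 5]
r4 m[X15→φ5] = [4, 13]
r4 m[X12→φ3] = [0, 0]
r4 m[X6→φ2] = [0, 0]
r4 m[X1→φ5] = [12, 13]
r4 m[X1→φ6] = [5, 15]
r4 m[X1→φ7] = [9, 8]
r4 m[X0→φ1] = [0, 0]
r5 m[φ0→X11] = [17, 8]
r5 m[φ0→X7] = [19, 11]
r5 m[φ1→X11] = [2, 1]
r5 m[φ1→X0] = [14, 16]
r5 m[φ2→X7] = [1, 2]
r5 m[φ2→X6] = [12, 19]
r5 m[φ3→X7] = [3, 1]
r5 m[φ3→X12] = [20, 12]
r5 m[φ4→X11] = [13, 9]
r5 m[φ4→X15] = [13, 22]
r5 m[φ5→X15] = [13, 14]
r5 m[φ5→X1] = [5, 9]
r5 m[φ6→X7] = [13, 10]
r5 m[φ6→X1] = [12, 7]
r5 m[φ7→X11] = [12, 12]
r5 m[φ7→X1] = [8, 14]
r5 m[X11→φ0] = [14, 11]
r5 m[X11→φ1] = [24, 13]
r5 m[X11→φ4] = [19, 13]
r5 m[X11→φ7] = [21, 5]
r5 m[X7→φ0] = [13, 8]
r5 m[X7→φ2] = [24, 10]
r5 m[X7→φ3] = [22, 11]
r5 m[X7→φ6] = [16, 7]
r5 m[X15→φ4] = [9, 5]
r5 m[X15→φ5] = [4, 13]
r5 m[X12→φ3] = [0, 0]
r5 m[X6→φ2] = [0, 0]
r5 m[X1→φ5] = [12, 13]
r5 m[X1→φ6] = [5, 15]
r5 m[X1→φ7] = [9, 8]
r5 m[X0→φ1] = [0, 0]
r6 m[φ0→X11] = [17, 8]
r6 m[φ0→X7] = [19, 11]
r6 m[φ1→X11] = [2, 1]
r6 m[φ1→X0] = [14, 16]
r6 m[φ2→X7] = [1, 2]
r6 m[φ2→X6] = [12, 19]
r6 m[φ3→X7] = [3, 1]
r6 m[φ3→X12] = [20, 12]
r6 m[φ4→X11] = [13, 9]
r6 m[φ4→X15] = [13, 22]
r6 m[φ5→X15] = [13, 14]
r6 m[φ5→X1] = [5, 9]
r6 m[φ6→X7] = [13, 10]
r6 m[φ6→X1] = [12, 7]
r6 m[φ7→X11] = [12, 12]
r6 m[φ7→X1] = [8, 14]
r6 m[X11→φ0] = [27, 22]
r6 m[X11→φ1] = [42, 29]
r6 m[X11→φ4] = [31, 21]
r6 m[X11→φ7] = [32, 18]
r6 m[X7→φ0] = [17, 13]
r6 m[X7→φ2] = [35, 22]
r6 m[X7→φ3] = [33, 23]
r6 m[X7→φ6] = [23, 14]
r6 m[X15→φ4] = [13, 14]
r6 m[X15→φ5] = [13, 22]
r6 m[X12→φ3] = [0, 0]
r6 m[X6→φ2] = [0, 0]
r6 m[X1→φ5] = [20, 21]
r6 m[X1→φ6] = [13, 23]
r6 m[X1→φ7] = [17, 16]
r6 m[X0→φ1] = [0, 0]
r7 m[φ0→X11] = [22, 13]
r7 m[φ0→X7] = [30, 22]
r7 m[φ1→X11] = [2, 1]
r7 m[φ1→X0] = [30, 32]
r7 m[φ2→X7] = [1, 2]
r7 m[φ2→X6] = [24, 31]
r7 m[φ3→X7] = [3, 1]
r7 m[φ3→X12] = [32, 24]
r7 m[φ4→X11] = [19, 13]
r7 m[φ4→X15] = [21, 30]
r7 m[φ5→X15] = [21, 22]
r7 m[φ5→X1] = [14, 18]
r7 m[φ6→X7] = [21, 18]
r7 m[φ6→X1] = [19, 14]
r7 m[φ7→X11] = [20, 20]
r7 m[φ7→X1] = [21, 27]
r7 m[X11→φ0] = [27, 22]
r7 m[X11→φ1] = [42, 29]
r7 m[X11→φ4] = [31, 21]
r7 m[X11→φ7] = [32, 18]
r7 m[X7→φ0] = [17, 13]
r7 m[X7→φ2] = [35, 22]
r7 m[X7→φ3] = [33, 23]
r7 m[X7→φ6] = [23, 14]
r7 m[X15→φ4] = [13, 14]
r7 m[X15→φ5] = [13, 22]
r7 m[X12→φ3] = [0, 0]
r7 m[X6→φ2] = [0, 0]
r7 m[X1→φ5] = [20, 21]
r7 m[X1→φ6] = [13, 23]
r7 m[X1→φ7] = [17, 16]
r7 m[X0→φ1] = [0, 0]
r8 m[φ0→X11] = [22, 13]
r8 m[φ0→X7] = [30, 22]
r8 m[φ1→X11] = [2, 1]
r8 m[φ1→X0] = [30, 32]
r8 m[φ2→X7] = [1, 2]
r8 m[φ2→X6] = [24, 31]
r8 m[φ3→X7] = [3, 1]
r8 m[φ3→X12] = [32, 24]
r8 m[φ4→X11] = [19, 13]
r8 m[φ4→X15] = [21, 30]
r8 m[φ5→X15] = [21, 22]
r8 m[φ5→X1] = [14, 18]
r8 m[φ6→X7] = [21, 18]
r8 m[φ6→X1] = [19, 14]
r8 m[φ7→X11] = [20, 20]
r8 m[φ7→X1] = [21, 27]
r8 m[X11→φ0] = [41, 34]
r8 m[X11→φ1] = [61, 46]
r8 m[X11→φ4] = [44, 34]
r8 m[X11→φ7] = [43, 27]
r8 m[X7→φ0] = [25, 21]
r8 m[X7→φ2] = [54, 41]
r8 m[X7→φ3] = [52, 42]
r8 m[X7→φ6] = [34, 25]
r8 m[X15→φ4] = [21, 22]
r8 m[X15→φ5] = [21, 30]
r8 m[X12→φ3] = [0, 0]
r8 m[X6→φ2] = [0, 0]
r8 m[X1→φ5] = [40, 41]
r8 m[X1→φ6] = [35, 45]
r8 m[X1→φ7] = [33, 32]
r8 m[X0→φ1] = [0, 0]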